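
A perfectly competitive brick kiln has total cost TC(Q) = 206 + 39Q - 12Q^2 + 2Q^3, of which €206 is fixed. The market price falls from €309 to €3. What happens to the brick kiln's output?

AVC = 39 - 12Q + 2Q^2, minimized at Q = 3 where min AVC = €21. MC = 39 - 24Q + 6Q^2.
With P = €309 above the shutdown price, P = MC gives Q = 9.
At P = €3 < min AVC = €21, price no longer covers variable cost at any output, so the firm shuts down: Q = 0.

Output falls from 9 to 0 (the firm shuts down)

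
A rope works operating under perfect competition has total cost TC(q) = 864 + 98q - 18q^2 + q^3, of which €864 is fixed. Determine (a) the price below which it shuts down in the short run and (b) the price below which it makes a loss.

Shutdown price = €17; break-even price = €98

AVC = 98 - 18q + q^2; minimized at q = 9, giving min AVC = €17. That is the shutdown price.
ATC = 864/q + 98 - 18q + q^2. Setting dATC/dq = −864/q^2 − 18 + 2q = 0 gives q = 12 (since 2·12^3 − 18·12^2 = 864).
min ATC = 864/12 + 98 − 18·12 + 12^2 = €98. That is the break-even price.
Between these two prices the firm operates at a loss; above €98 it earns a profit.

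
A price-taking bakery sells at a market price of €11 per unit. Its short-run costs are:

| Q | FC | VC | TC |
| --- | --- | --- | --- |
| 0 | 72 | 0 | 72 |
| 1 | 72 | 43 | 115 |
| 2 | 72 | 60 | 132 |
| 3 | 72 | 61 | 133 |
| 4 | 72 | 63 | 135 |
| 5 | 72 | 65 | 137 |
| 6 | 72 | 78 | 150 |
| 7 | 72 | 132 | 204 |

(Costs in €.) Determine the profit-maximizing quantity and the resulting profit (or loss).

Compute π = P·Q − TC at each output: Q=0: -72; Q=1: -104; Q=2: -110; Q=3: -100; Q=4: -91; Q=5: -82; Q=6: -84; Q=7: -127.
Profit is highest at Q = 0. Equivalently, the lowest AVC in the table is 65/5 ≈ €13 at Q = 5, and P = €11 falls below it — price never covers variable cost, so the firm shuts down and loses only its fixed cost.

Q = 0 (shut down); profit = -€72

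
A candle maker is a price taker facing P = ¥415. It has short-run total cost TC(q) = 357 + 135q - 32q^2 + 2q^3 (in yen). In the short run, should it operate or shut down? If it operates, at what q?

Variable cost is VC = 135q - 32q^2 + 2q^3, so AVC = VC/q = 135 - 32q + 2q^2 and MC = dTC/dq = 135 - 64q + 6q^2.
AVC is minimized where dAVC/dq = -32 + 4q = 0, at q = 8; min AVC = 135 - 32·8 + 2·8^2 = ¥7.
Because ¥415 ≥ ¥7, revenue can cover variable cost; the firm operates.
Solving P = MC: -280 - 64q + 6q^2 = 0 ⇒ q = -10/3 or 14. On the upward-sloping branch, q* = 14.
Check: AVC at q = 14 is ¥79 ≤ P, so revenue covers variable cost.
Profit = P·q − TC = 415·14 − 1463 = ¥4347.

Produce at q = 14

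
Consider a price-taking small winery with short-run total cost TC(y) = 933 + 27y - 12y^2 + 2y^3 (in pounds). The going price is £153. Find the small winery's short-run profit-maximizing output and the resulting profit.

Profit = -£149 at y = 7

AVC = 27 - 12y + 2y^2; min AVC = £9 at y = 3. Since P = £153 ≥ min AVC, the firm produces.
With MC = 27 - 24y + 6y^2, P = MC on the upward-sloping part at y* = 7.
TR = 153·7 = 1071. TC = 933 + 287 = 1220. Profit = 1071 − 1220 = -£149.
That loss of £149 beats the £933 the firm would lose by shutting down; producing recovers £784 of fixed cost.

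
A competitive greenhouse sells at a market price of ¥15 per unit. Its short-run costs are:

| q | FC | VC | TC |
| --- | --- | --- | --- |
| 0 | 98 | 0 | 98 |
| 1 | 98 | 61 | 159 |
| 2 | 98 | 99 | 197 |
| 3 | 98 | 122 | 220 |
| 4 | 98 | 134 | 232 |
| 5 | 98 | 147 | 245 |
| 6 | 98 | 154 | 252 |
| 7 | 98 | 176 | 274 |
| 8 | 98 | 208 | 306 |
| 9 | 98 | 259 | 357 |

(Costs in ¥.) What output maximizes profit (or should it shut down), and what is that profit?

Tabulate TR − TC: q=0: -98; q=1: -144; q=2: -167; q=3: -175; q=4: -172; q=5: -170; q=6: -162; q=7: -169; q=8: -186; q=9: -222.
Profit is highest at q = 0. Equivalently, the lowest AVC in the table is 176/7 ≈ ¥25.14 at q = 7, and P = ¥15 falls below it — price never covers variable cost, so the firm shuts down and loses only its fixed cost.

q = 0 (shut down); profit = -¥98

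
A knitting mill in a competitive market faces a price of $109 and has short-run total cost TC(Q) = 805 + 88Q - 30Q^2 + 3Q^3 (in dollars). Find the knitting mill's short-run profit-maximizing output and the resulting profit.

AVC = 88 - 30Q + 3Q^2; min AVC = $13 at Q = 5. Since P = $109 ≥ min AVC, the firm produces.
MC = 88 - 60Q + 9Q^2. Setting P = MC and taking the root on the rising branch gives Q* = 7.
TR = 109·7 = 763. TC = 805 + 175 = 980. Profit = 763 − 980 = -$217.
Shutting down would mean losing the fixed cost of $805, so operating at a loss of $217 is better by $588.

Profit = -$217 at Q = 7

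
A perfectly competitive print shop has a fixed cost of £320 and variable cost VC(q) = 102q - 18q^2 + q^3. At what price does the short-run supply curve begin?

Short-run supply begins at min AVC. From VC = 102q - 18q^2 + q^3, AVC = 102 - 18q + q^2.
dAVC/dq = -18 + 2q = 0 gives q = 9. min AVC = 102 - 18·9 + 9^2 = 21.
So the shutdown price is £21.

£21 per unit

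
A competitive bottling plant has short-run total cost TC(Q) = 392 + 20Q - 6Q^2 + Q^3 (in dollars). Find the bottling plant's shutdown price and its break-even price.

Shutdown price = min AVC. AVC = 20 - 6Q + Q^2, with vertex at Q = 3 and minimum $11.
ATC = 392/Q + 20 - 6Q + Q^2. Setting dATC/dQ = −392/Q^2 − 6 + 2Q = 0 gives Q = 7 (since 2·7^3 − 6·7^2 = 392).
min ATC = 392/7 + 20 − 6·7 + 7^2 = $83. That is the break-even price.
For $11 ≤ P < $83 the firm produces at a loss; below $11 it shuts down.

Shutdown price = $11; break-even price = $83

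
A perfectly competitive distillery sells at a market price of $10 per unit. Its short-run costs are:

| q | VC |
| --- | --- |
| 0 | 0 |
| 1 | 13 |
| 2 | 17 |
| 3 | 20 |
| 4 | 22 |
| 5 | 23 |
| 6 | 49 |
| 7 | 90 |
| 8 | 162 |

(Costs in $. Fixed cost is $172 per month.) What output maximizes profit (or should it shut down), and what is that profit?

q = 5; profit = -$145

Tabulate TR − TC: q=0: -172; q=1: -175; q=2: -169; q=3: -162; q=4: -154; q=5: -145; q=6: -161; q=7: -192; q=8: -254.
Profit is maximized at q = 5. AVC there is 23/5 = $4.60 ≤ P, so producing beats shutting down (which would give -$172).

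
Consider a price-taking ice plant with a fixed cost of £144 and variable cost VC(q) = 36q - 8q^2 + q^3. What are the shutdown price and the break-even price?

Shutdown price = £20; break-even price = £48

Shutdown price = min AVC. AVC = 36 - 8q + q^2, with vertex at q = 4 and minimum £20.
ATC = 144/q + 36 - 8q + q^2. Setting dATC/dq = −144/q^2 − 8 + 2q = 0 gives q = 6 (since 2·6^3 − 8·6^2 = 144).
min ATC = 144/6 + 36 − 8·6 + 6^2 = £48. That is the break-even price.
For £20 ≤ P < £48 the firm produces at a loss; below £20 it shuts down.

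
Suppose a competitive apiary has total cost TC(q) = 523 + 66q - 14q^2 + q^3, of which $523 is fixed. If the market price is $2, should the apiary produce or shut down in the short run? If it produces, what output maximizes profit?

From TC, MC = TC'(q) = 66 - 28q + 3q^2 and AVC = VC/q = 66 - 14q + q^2.
AVC is minimized where dAVC/dq = -14 + 2q = 0, at q = 7; min AVC = 66 - 14·7 + 7^2 = $17.
P = $2 lies below min AVC = $17; no output level covers variable cost.
Shutting down limits the loss to fixed cost, $523.

Shut down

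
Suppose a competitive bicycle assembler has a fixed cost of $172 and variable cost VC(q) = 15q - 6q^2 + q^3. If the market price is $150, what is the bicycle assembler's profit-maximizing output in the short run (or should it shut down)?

Variable cost is VC = 15q - 6q^2 + q^3, so AVC = VC/q = 15 - 6q + q^2 and MC = dTC/dq = 15 - 12q + 3q^2.
AVC is minimized where dAVC/dq = -6 + 2q = 0, at q = 3; min AVC = 15 - 6·3 + 3^2 = $6.
P = $150 exceeds min AVC = $6, so the firm stays open.
Set P = MC: 150 = 15 - 12q + 3q^2 → -135 - 12q + 3q^2 = 0. The roots are q = -5 and q = 9; the profit-maximizing output is on the rising part of MC, so q* = 9.
Check: AVC at q = 9 is $42 ≤ P, so revenue covers variable cost.
Profit = P·q − TC = 150·9 − 550 = $800.

Produce at q = 9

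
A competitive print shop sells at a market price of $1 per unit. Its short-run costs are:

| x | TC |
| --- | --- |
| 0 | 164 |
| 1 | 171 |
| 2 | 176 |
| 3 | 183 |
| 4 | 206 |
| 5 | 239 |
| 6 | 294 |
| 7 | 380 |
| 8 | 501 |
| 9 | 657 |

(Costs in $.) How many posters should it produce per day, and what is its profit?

x = 0 (shut down); profit = -$164

Profit at each row (π = 1x − TC): x=0: -164; x=1: -170; x=2: -174; x=3: -180; x=4: -202; x=5: -234; x=6: -288; x=7: -373; x=8: -493; x=9: -648.
Profit is highest at x = 0. Equivalently, the lowest AVC in the table is 12/2 ≈ $6 at x = 2, and P = $1 falls below it — price never covers variable cost, so the firm shuts down and loses only its fixed cost.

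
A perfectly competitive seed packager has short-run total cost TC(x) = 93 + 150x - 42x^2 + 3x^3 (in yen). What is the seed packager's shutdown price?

¥3 per unit

The firm shuts down when price falls below the minimum of average variable cost. AVC = VC/x = 150 - 42x + 3x^2.
At the minimum of AVC, MC = AVC. MC = 150 - 84x + 9x^2; setting MC = AVC gives 6x^2 - 42x = 0, so x = 7. min AVC = 3.
For P < ¥3 the firm produces nothing.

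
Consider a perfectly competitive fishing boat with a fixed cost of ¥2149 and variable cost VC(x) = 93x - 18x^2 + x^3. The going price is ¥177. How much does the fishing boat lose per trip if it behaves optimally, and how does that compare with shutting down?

AVC = 93 - 18x + x^2 has its minimum ¥12 at x = 9; price ¥177 clears that bar, so the firm operates.
MC = 93 - 36x + 3x^2. Setting P = MC and taking the root on the rising branch gives x* = 14.
TR = 177·14 = 2478. TC = 2149 + 518 = 2667. Profit = 2478 − 2667 = -¥189.
Shutting down would mean losing the fixed cost of ¥2149, so operating at a loss of ¥189 is better by ¥1960.

Profit = -¥189 at x = 14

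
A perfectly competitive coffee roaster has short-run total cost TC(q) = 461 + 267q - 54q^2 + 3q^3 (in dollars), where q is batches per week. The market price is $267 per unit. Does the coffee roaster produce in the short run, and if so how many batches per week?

Produce at q = 12

Variable cost is VC = 267q - 54q^2 + 3q^3, so AVC = VC/q = 267 - 54q + 3q^2 and MC = dTC/dq = 267 - 108q + 9q^2.
AVC hits its minimum where MC = AVC, at q = 9, giving min AVC = 267 - 54·9 + 3·9^2 = $24.
Because $267 ≥ $24, revenue can cover variable cost; the firm operates.
P = MC gives -108q + 9q^2 = 0, with roots 0 and 12. Take the larger (rising MC): q* = 12.
Check: AVC at q = 12 is $51 ≤ P, so revenue covers variable cost.
Profit = P·q − TC = 267·12 − 1073 = $2131.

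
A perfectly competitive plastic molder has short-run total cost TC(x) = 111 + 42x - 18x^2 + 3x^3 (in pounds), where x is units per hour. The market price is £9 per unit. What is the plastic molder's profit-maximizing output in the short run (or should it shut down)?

Variable cost is VC = 42x - 18x^2 + 3x^3, so AVC = VC/x = 42 - 18x + 3x^2 and MC = dTC/dx = 42 - 36x + 9x^2.
The AVC parabola has its vertex at x = 18/6 = 3, where AVC = 42 - 18·3 + 3·3^2 = £15.
P = £9 lies below min AVC = £15; no output level covers variable cost.
The firm minimizes its loss by shutting down and losing only its fixed cost of £111.

Shut down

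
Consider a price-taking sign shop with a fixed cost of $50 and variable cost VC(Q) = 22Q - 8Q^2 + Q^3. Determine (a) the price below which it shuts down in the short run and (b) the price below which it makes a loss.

Shutdown price = $6; break-even price = $17

Shutdown price = min AVC. AVC = 22 - 8Q + Q^2, with vertex at Q = 4 and minimum $6.
ATC = 50/Q + 22 - 8Q + Q^2. Setting dATC/dQ = −50/Q^2 − 8 + 2Q = 0 gives Q = 5 (since 2·5^3 − 8·5^2 = 50).
min ATC = 50/5 + 22 − 8·5 + 5^2 = $17. That is the break-even price.
For $6 ≤ P < $17 the firm produces at a loss; below $6 it shuts down.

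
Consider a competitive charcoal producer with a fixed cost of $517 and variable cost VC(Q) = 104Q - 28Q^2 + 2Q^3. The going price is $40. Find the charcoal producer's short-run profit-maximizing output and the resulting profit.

AVC = 104 - 28Q + 2Q^2; min AVC = $6 at Q = 7. Since P = $40 ≥ min AVC, the firm produces.
MC = 104 - 56Q + 6Q^2. Setting P = MC and taking the root on the rising branch gives Q* = 8.
TR = 40·8 = 320. TC = 517 + 64 = 581. Profit = 320 − 581 = -$261.
That loss of $261 beats the $517 the firm would lose by shutting down; producing recovers $256 of fixed cost.

Profit = -$261 at Q = 8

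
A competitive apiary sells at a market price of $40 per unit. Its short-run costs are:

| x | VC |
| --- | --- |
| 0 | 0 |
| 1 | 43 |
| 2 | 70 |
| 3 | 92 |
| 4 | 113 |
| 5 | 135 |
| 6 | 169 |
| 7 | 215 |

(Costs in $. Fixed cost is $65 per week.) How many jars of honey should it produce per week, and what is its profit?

Profit at each row (π = 40x − TC): x=0: -65; x=1: -68; x=2: -55; x=3: -37; x=4: -18; x=5: 0; x=6: 6; x=7: 0.
Profit is maximized at x = 6. AVC there is 169/6 = $28.17 ≤ P, so producing beats shutting down (which would give -$65).

x = 6; profit = $6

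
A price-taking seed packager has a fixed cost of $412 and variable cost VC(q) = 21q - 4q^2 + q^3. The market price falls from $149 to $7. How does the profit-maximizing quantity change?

AVC = 21 - 4q + q^2, minimized at q = 2 where min AVC = $17. MC = 21 - 8q + 3q^2.
With P = $149 above the shutdown price, P = MC gives q = 8.
At P = $7 < min AVC = $17, price no longer covers variable cost at any output, so the firm shuts down: q = 0.

Output falls from 8 to 0 (the firm shuts down)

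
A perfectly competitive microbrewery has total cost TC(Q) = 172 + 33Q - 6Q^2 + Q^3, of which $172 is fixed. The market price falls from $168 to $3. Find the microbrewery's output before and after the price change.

Output falls from 9 to 0 (the firm shuts down)

MC = 33 - 12Q + 3Q^2; the shutdown threshold is min AVC = $24 (at Q = 3).
With P = $168 above the shutdown price, P = MC gives Q = 9.
At P = $3 < min AVC = $24, price no longer covers variable cost at any output, so the firm shuts down: Q = 0.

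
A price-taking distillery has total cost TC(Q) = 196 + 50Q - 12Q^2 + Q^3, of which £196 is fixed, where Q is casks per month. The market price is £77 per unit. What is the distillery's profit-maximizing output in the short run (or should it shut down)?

Strip out fixed cost: VC = 50Q - 12Q^2 + Q^3. Then AVC = 50 - 12Q + Q^2 and MC = 50 - 24Q + 3Q^2.
AVC hits its minimum where MC = AVC, at Q = 6, giving min AVC = 50 - 12·6 + 6^2 = £14.
Because £77 ≥ £14, revenue can cover variable cost; the firm operates.
P = MC gives -27 - 24Q + 3Q^2 = 0, with roots -1 and 9. Take the larger (rising MC): Q* = 9.
Check: AVC at Q = 9 is £23 ≤ P, so revenue covers variable cost.
Profit = P·Q − TC = 77·9 − 403 = £290.

Produce at Q = 9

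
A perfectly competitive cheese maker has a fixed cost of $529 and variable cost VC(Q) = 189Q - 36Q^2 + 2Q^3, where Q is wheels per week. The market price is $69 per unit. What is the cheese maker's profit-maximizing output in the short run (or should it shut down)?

Variable cost is VC = 189Q - 36Q^2 + 2Q^3, so AVC = VC/Q = 189 - 36Q + 2Q^2 and MC = dTC/dQ = 189 - 72Q + 6Q^2.
AVC hits its minimum where MC = AVC, at Q = 9, giving min AVC = 189 - 36·9 + 2·9^2 = $27.
Since P = $69 ≥ min AVC = $27, price covers variable cost and the firm should produce.
P = MC gives 120 - 72Q + 6Q^2 = 0, with roots 2 and 10. Take the larger (rising MC): Q* = 10.
Check: AVC at Q = 10 is $29 ≤ P, so revenue covers variable cost.
Profit = P·Q − TC = 69·10 − 819 = -$129, a loss, but smaller than the $529 fixed cost the firm would lose by shutting down.

Produce at Q = 10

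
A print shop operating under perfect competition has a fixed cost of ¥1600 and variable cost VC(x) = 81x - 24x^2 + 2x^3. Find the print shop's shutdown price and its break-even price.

Shutdown price = min AVC. AVC = 81 - 24x + 2x^2, with vertex at x = 6 and minimum ¥9.
ATC = 1600/x + 81 - 24x + 2x^2. Setting dATC/dx = −1600/x^2 − 24 + 4x = 0 gives x = 10 (since 4·10^3 − 24·10^2 = 1600).
min ATC = 1600/10 + 81 − 24·10 + 2·10^2 = ¥201. That is the break-even price.
Between these two prices the firm operates at a loss; above ¥201 it earns a profit.

Shutdown price = ¥9; break-even price = ¥201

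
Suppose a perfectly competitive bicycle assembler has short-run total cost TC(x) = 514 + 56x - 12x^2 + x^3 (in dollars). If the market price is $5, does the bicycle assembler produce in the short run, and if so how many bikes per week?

Shut down

From TC, MC = TC'(x) = 56 - 24x + 3x^2 and AVC = VC/x = 56 - 12x + x^2.
AVC hits its minimum where MC = AVC, at x = 6, giving min AVC = 56 - 12·6 + 6^2 = $20.
P = $5 lies below min AVC = $20; no output level covers variable cost.
Shutting down limits the loss to fixed cost, $514.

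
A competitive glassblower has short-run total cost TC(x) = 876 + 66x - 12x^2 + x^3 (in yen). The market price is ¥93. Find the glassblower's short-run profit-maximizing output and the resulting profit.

AVC = 66 - 12x + x^2 has its minimum ¥30 at x = 6; price ¥93 clears that bar, so the firm operates.
With MC = 66 - 24x + 3x^2, P = MC on the upward-sloping part at x* = 9.
TR = 93·9 = 837. TC = 876 + 351 = 1227. Profit = 837 − 1227 = -¥390.
By producing, the firm covers all variable cost plus ¥486 of fixed cost; shutting down would lose the full ¥876.

Profit = -¥390 at x = 9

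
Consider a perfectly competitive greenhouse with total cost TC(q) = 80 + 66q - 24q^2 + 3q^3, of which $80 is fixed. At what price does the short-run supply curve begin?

$18 per unit

The shutdown price is the minimum of AVC. VC = 66q - 24q^2 + 3q^3, so AVC = 66 - 24q + 3q^2.
At the minimum of AVC, MC = AVC. MC = 66 - 48q + 9q^2; setting MC = AVC gives 6q^2 - 24q = 0, so q = 4. min AVC = 18.
So the shutdown price is $18.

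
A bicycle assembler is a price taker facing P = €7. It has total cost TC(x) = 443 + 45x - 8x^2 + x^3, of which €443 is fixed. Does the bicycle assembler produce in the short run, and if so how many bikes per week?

Shut down

Variable cost is VC = 45x - 8x^2 + x^3, so AVC = VC/x = 45 - 8x + x^2 and MC = dTC/dx = 45 - 16x + 3x^2.
AVC is minimized where dAVC/dx = -8 + 2x = 0, at x = 4; min AVC = 45 - 8·4 + 4^2 = €29.
Since P = €7 < min AVC = €29, price fails to cover variable cost at any output.
The firm minimizes its loss by shutting down and losing only its fixed cost of €443.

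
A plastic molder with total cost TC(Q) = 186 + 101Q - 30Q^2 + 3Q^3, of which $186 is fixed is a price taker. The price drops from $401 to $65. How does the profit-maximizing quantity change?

AVC = 101 - 30Q + 3Q^2, minimized at Q = 5 where min AVC = $26. MC = 101 - 60Q + 9Q^2.
With P = $401 above the shutdown price, P = MC gives Q = 10.
At P = $65 ≥ min AVC, set P = MC: Q = 6. The firm stays open but cuts output.

Output falls from 10 to 6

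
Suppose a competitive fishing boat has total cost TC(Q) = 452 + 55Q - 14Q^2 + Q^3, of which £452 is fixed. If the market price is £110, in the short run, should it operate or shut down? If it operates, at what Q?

Produce at Q = 11

Strip out fixed cost: VC = 55Q - 14Q^2 + Q^3. Then AVC = 55 - 14Q + Q^2 and MC = 55 - 28Q + 3Q^2.
The AVC parabola has its vertex at Q = 14/2 = 7, where AVC = 55 - 14·7 + 7^2 = £6.
P = £110 exceeds min AVC = £6, so the firm stays open.
Solving P = MC: -55 - 28Q + 3Q^2 = 0 ⇒ Q = -5/3 or 11. On the upward-sloping branch, Q* = 11.
Check: AVC at Q = 11 is £22 ≤ P, so revenue covers variable cost.
Profit = P·Q − TC = 110·11 − 694 = £516.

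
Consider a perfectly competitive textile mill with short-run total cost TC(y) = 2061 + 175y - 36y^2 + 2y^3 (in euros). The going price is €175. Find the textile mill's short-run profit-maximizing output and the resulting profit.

Profit = -€333 at y = 12

AVC = 175 - 36y + 2y^2; min AVC = €13 at y = 9. Since P = €175 ≥ min AVC, the firm produces.
With MC = 175 - 72y + 6y^2, P = MC on the upward-sloping part at y* = 12.
TR = 175·12 = 2100. TC = 2061 + 372 = 2433. Profit = 2100 − 2433 = -€333.
That loss of €333 beats the €2061 the firm would lose by shutting down; producing recovers €1728 of fixed cost.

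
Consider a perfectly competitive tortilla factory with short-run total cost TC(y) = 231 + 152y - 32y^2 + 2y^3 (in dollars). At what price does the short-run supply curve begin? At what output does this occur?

$24 per unit, at y = 8

The firm shuts down when price falls below the minimum of average variable cost. AVC = VC/y = 152 - 32y + 2y^2.
At the minimum of AVC, MC = AVC. MC = 152 - 64y + 6y^2; setting MC = AVC gives 4y^2 - 32y = 0, so y = 8. min AVC = 24.
For P < $24 the firm produces nothing.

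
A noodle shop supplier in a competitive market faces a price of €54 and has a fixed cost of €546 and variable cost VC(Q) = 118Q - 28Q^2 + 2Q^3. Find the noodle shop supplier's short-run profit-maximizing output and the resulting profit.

Profit = -€290 at Q = 8

AVC = 118 - 28Q + 2Q^2; min AVC = €20 at Q = 7. Since P = €54 ≥ min AVC, the firm produces.
MC = 118 - 56Q + 6Q^2. Setting P = MC and taking the root on the rising branch gives Q* = 8.
TR = 54·8 = 432. TC = 546 + 176 = 722. Profit = 432 − 722 = -€290.
By producing, the firm covers all variable cost plus €256 of fixed cost; shutting down would lose the full €546.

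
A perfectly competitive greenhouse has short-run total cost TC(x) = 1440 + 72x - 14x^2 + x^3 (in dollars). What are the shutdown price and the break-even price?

Shutdown price = min AVC. AVC = 72 - 14x + x^2, with vertex at x = 7 and minimum $23.
ATC = 1440/x + 72 - 14x + x^2. Setting dATC/dx = −1440/x^2 − 14 + 2x = 0 gives x = 12 (since 2·12^3 − 14·12^2 = 1440).
min ATC = 1440/12 + 72 − 14·12 + 12^2 = $168. That is the break-even price.
Between these two prices the firm operates at a loss; above $168 it earns a profit.

Shutdown price = $23; break-even price = $168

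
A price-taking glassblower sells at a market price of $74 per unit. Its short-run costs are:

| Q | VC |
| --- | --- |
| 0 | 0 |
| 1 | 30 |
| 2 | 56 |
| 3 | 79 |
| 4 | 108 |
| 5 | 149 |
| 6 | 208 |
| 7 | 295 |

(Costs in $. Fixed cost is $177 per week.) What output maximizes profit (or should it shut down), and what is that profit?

Tabulate TR − TC: Q=0: -177; Q=1: -133; Q=2: -85; Q=3: -34; Q=4: 11; Q=5: 44; Q=6: 59; Q=7: 46.
Profit is maximized at Q = 6. AVC there is 208/6 = $34.67 ≤ P, so producing beats shutting down (which would give -$177).

Q = 6; profit = $59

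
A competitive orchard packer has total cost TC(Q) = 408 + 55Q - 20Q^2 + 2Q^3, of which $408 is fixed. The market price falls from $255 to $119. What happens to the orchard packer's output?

MC = 55 - 40Q + 6Q^2; the shutdown threshold is min AVC = $5 (at Q = 5).
At P = $255 ≥ min AVC, set P = MC on the rising branch: Q = 10.
At P = $119 ≥ min AVC, set P = MC: Q = 8. The firm stays open but cuts output.

Output falls from 10 to 8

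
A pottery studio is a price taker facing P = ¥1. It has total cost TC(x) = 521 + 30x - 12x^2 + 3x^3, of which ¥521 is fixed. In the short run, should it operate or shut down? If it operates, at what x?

Shut down

From TC, MC = TC'(x) = 30 - 24x + 9x^2 and AVC = VC/x = 30 - 12x + 3x^2.
AVC hits its minimum where MC = AVC, at x = 2, giving min AVC = 30 - 12·2 + 3·2^2 = ¥18.
P = ¥1 lies below min AVC = ¥18; no output level covers variable cost.
Shutting down limits the loss to fixed cost, ¥521.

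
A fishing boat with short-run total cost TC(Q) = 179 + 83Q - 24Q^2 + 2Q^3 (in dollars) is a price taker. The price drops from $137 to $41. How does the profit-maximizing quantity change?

Output falls from 9 to 7

MC = 83 - 48Q + 6Q^2; the shutdown threshold is min AVC = $11 (at Q = 6).
With P = $137 above the shutdown price, P = MC gives Q = 9.
At P = $41 ≥ min AVC, set P = MC: Q = 7. The firm stays open but cuts output.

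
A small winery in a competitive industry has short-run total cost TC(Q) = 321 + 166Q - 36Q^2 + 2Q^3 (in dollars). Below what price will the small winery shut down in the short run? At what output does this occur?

Short-run supply begins at min AVC. From VC = 166Q - 36Q^2 + 2Q^3, AVC = 166 - 36Q + 2Q^2.
dAVC/dQ = -36 + 4Q = 0 gives Q = 9. min AVC = 166 - 36·9 + 2·9^2 = 4.
So the shutdown price is $4.

$4 per unit, at Q = 9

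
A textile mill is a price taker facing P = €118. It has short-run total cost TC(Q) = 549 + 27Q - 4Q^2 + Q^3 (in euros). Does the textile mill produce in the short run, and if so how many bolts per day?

Variable cost is VC = 27Q - 4Q^2 + Q^3, so AVC = VC/Q = 27 - 4Q + Q^2 and MC = dTC/dQ = 27 - 8Q + 3Q^2.
AVC is minimized where dAVC/dQ = -4 + 2Q = 0, at Q = 2; min AVC = 27 - 4·2 + 2^2 = €23.
Because €118 ≥ €23, revenue can cover variable cost; the firm operates.
Set P = MC: 118 = 27 - 8Q + 3Q^2 → -91 - 8Q + 3Q^2 = 0. The roots are Q = -13/3 and Q = 7; the profit-maximizing output is on the rising part of MC, so Q* = 7.
Check: AVC at Q = 7 is €48 ≤ P, so revenue covers variable cost.
Profit = P·Q − TC = 118·7 − 885 = -€59, a loss, but smaller than the €549 fixed cost the firm would lose by shutting down.

Produce at Q = 7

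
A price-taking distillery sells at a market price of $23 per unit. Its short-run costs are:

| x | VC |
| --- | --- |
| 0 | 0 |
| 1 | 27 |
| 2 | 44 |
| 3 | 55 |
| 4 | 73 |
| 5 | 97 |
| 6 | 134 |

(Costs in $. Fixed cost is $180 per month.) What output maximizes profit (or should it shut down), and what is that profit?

Profit at each row (π = 23x − TC): x=0: -180; x=1: -184; x=2: -178; x=3: -166; x=4: -161; x=5: -162; x=6: -176.
Profit is maximized at x = 4. AVC there is 73/4 = $18.25 ≤ P, so producing beats shutting down (which would give -$180).

x = 4; profit = -$161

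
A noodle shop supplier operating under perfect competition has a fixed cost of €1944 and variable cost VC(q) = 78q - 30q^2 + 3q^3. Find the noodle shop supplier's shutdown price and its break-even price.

Shutdown price = €3; break-even price = €267

Shutdown price = min AVC. AVC = 78 - 30q + 3q^2, with vertex at q = 5 and minimum €3.
ATC = 1944/q + 78 - 30q + 3q^2. Setting dATC/dq = −1944/q^2 − 30 + 6q = 0 gives q = 9 (since 6·9^3 − 30·9^2 = 1944).
min ATC = 1944/9 + 78 − 30·9 + 3·9^2 = €267. That is the break-even price.
Between these two prices the firm operates at a loss; above €267 it earns a profit.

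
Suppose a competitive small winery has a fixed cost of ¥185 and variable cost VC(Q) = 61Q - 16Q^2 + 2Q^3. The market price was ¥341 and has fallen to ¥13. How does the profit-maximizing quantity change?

MC = 61 - 32Q + 6Q^2; the shutdown threshold is min AVC = ¥29 (at Q = 4).
With P = ¥341 above the shutdown price, P = MC gives Q = 10.
At P = ¥13 < min AVC = ¥29, price no longer covers variable cost at any output, so the firm shuts down: Q = 0.

Output falls from 10 to 0 (the firm shuts down)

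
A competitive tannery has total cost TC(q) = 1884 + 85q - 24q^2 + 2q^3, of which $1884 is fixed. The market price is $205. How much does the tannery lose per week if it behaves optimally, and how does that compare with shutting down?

AVC = 85 - 24q + 2q^2 has its minimum $13 at q = 6; price $205 clears that bar, so the firm operates.
With MC = 85 - 48q + 6q^2, P = MC on the upward-sloping part at q* = 10.
TR = 205·10 = 2050. TC = 1884 + 450 = 2334. Profit = 2050 − 2334 = -$284.
That loss of $284 beats the $1884 the firm would lose by shutting down; producing recovers $1600 of fixed cost.

Profit = -$284 at q = 10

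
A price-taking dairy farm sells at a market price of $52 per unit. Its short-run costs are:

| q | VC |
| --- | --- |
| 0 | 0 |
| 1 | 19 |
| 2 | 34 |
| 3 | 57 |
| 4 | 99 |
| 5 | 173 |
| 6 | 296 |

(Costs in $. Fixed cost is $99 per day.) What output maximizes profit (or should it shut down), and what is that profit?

q = 4; profit = $10

Compute π = P·q − TC at each output: q=0: -99; q=1: -66; q=2: -29; q=3: 0; q=4: 10; q=5: -12; q=6: -83.
Profit is maximized at q = 4. AVC there is 99/4 = $24.75 ≤ P, so producing beats shutting down (which would give -$99).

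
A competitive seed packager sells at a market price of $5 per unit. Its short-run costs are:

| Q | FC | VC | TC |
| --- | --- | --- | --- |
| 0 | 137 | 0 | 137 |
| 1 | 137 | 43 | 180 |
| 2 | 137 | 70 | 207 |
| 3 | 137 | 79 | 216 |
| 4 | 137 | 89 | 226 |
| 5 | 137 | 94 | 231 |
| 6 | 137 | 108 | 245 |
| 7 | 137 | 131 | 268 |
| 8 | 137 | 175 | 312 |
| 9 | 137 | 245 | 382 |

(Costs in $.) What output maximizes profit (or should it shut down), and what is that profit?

Q = 0 (shut down); profit = -$137

Profit at each row (π = 5Q − TC): Q=0: -137; Q=1: -175; Q=2: -197; Q=3: -201; Q=4: -206; Q=5: -206; Q=6: -215; Q=7: -233; Q=8: -272; Q=9: -337.
Profit is highest at Q = 0. Equivalently, the lowest AVC in the table is 108/6 ≈ $18 at Q = 6, and P = $5 falls below it — price never covers variable cost, so the firm shuts down and loses only its fixed cost.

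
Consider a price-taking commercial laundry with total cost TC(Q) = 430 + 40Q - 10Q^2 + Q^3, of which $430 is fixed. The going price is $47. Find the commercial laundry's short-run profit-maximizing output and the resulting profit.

AVC = 40 - 10Q + Q^2 has its minimum $15 at Q = 5; price $47 clears that bar, so the firm operates.
MC = 40 - 20Q + 3Q^2. Setting P = MC and taking the root on the rising branch gives Q* = 7.
TR = 47·7 = 329. TC = 430 + 133 = 563. Profit = 329 − 563 = -$234.
Shutting down would mean losing the fixed cost of $430, so operating at a loss of $234 is better by $196.

Profit = -$234 at Q = 7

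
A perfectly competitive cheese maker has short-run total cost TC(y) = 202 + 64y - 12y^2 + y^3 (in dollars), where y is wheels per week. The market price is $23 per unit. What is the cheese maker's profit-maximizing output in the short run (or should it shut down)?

From TC, MC = TC'(y) = 64 - 24y + 3y^2 and AVC = VC/y = 64 - 12y + y^2.
AVC is minimized where dAVC/dy = -12 + 2y = 0, at y = 6; min AVC = 64 - 12·6 + 6^2 = $28.
With P < min AVC ($23 < $28), every unit sold adds to the loss.
The firm minimizes its loss by shutting down and losing only its fixed cost of $202.

Shut down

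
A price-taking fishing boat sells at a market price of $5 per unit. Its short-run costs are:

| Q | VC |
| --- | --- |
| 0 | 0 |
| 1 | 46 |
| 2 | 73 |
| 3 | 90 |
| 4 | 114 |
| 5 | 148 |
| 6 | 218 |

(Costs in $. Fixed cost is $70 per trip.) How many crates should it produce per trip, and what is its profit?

Compute π = P·Q − TC at each output: Q=0: -70; Q=1: -111; Q=2: -133; Q=3: -145; Q=4: -164; Q=5: -193; Q=6: -258.
Profit is highest at Q = 0. Equivalently, the lowest AVC in the table is 114/4 ≈ $28.50 at Q = 4, and P = $5 falls below it — price never covers variable cost, so the firm shuts down and loses only its fixed cost.

Q = 0 (shut down); profit = -$70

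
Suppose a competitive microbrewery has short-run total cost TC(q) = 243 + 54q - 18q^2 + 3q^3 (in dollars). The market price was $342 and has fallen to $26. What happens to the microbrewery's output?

Output falls from 8 to 0 (the firm shuts down)

MC = 54 - 36q + 9q^2; the shutdown threshold is min AVC = $27 (at q = 3).
At P = $342 ≥ min AVC, set P = MC on the rising branch: q = 8.
At P = $26 < min AVC = $27, price no longer covers variable cost at any output, so the firm shuts down: q = 0.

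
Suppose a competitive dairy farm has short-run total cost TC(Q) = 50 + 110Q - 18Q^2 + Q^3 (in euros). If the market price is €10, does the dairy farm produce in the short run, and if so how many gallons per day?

From TC, MC = TC'(Q) = 110 - 36Q + 3Q^2 and AVC = VC/Q = 110 - 18Q + Q^2.
AVC is minimized where dAVC/dQ = -18 + 2Q = 0, at Q = 9; min AVC = 110 - 18·9 + 9^2 = €29.
With P < min AVC (€10 < €29), every unit sold adds to the loss.
Shutting down limits the loss to fixed cost, €50.

Shut down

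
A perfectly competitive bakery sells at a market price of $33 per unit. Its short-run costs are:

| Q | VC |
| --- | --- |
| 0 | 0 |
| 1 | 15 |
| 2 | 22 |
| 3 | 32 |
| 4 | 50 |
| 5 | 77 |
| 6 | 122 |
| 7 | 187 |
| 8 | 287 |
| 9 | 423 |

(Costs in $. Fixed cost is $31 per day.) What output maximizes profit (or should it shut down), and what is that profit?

Q = 5; profit = $57

Tabulate TR − TC: Q=0: -31; Q=1: -13; Q=2: 13; Q=3: 36; Q=4: 51; Q=5: 57; Q=6: 45; Q=7: 13; Q=8: -54; Q=9: -157.
Profit is maximized at Q = 5. AVC there is 77/5 = $15.40 ≤ P, so producing beats shutting down (which would give -$31).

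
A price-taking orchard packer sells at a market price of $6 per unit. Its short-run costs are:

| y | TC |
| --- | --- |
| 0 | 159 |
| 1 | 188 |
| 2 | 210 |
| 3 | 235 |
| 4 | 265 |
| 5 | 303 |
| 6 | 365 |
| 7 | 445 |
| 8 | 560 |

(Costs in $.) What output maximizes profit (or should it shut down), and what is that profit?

Profit at each row (π = 6y − TC): y=0: -159; y=1: -182; y=2: -198; y=3: -217; y=4: -241; y=5: -273; y=6: -329; y=7: -403; y=8: -512.
Profit is highest at y = 0. Equivalently, the lowest AVC in the table is 76/3 ≈ $25.33 at y = 3, and P = $6 falls below it — price never covers variable cost, so the firm shuts down and loses only its fixed cost.

y = 0 (shut down); profit = -$159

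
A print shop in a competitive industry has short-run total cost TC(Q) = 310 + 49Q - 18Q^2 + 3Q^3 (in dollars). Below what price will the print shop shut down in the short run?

$22 per unit

The firm shuts down when price falls below the minimum of average variable cost. AVC = VC/Q = 49 - 18Q + 3Q^2.
dAVC/dQ = -18 + 6Q = 0 gives Q = 3. min AVC = 49 - 18·3 + 3·3^2 = 22.
So the shutdown price is $22.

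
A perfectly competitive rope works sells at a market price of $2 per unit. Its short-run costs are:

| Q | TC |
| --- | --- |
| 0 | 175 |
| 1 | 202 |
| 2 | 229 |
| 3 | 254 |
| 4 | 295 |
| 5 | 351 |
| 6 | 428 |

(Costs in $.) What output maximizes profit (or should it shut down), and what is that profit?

Q = 0 (shut down); profit = -$175

Tabulate TR − TC: Q=0: -175; Q=1: -200; Q=2: -225; Q=3: -248; Q=4: -287; Q=5: -341; Q=6: -416.
Profit is highest at Q = 0. Equivalently, the lowest AVC in the table is 79/3 ≈ $26.33 at Q = 3, and P = $2 falls below it — price never covers variable cost, so the firm shuts down and loses only its fixed cost.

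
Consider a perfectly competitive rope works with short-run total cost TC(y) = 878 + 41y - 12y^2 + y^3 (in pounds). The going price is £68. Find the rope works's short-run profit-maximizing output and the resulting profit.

AVC = 41 - 12y + y^2; min AVC = £5 at y = 6. Since P = £68 ≥ min AVC, the firm produces.
With MC = 41 - 24y + 3y^2, P = MC on the upward-sloping part at y* = 9.
TR = 68·9 = 612. TC = 878 + 126 = 1004. Profit = 612 − 1004 = -£392.
That loss of £392 beats the £878 the firm would lose by shutting down; producing recovers £486 of fixed cost.

Profit = -£392 at y = 9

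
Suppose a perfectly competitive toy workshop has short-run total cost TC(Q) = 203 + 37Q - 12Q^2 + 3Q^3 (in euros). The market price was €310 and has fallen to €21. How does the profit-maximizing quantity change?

Output falls from 7 to 0 (the firm shuts down)

MC = 37 - 24Q + 9Q^2; the shutdown threshold is min AVC = €25 (at Q = 2).
With P = €310 above the shutdown price, P = MC gives Q = 7.
At P = €21 < min AVC = €25, price no longer covers variable cost at any output, so the firm shuts down: Q = 0.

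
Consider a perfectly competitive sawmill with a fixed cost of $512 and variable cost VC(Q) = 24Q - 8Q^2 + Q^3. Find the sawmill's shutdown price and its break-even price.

Shutdown price = $8; break-even price = $88

AVC = 24 - 8Q + Q^2; minimized at Q = 4, giving min AVC = $8. That is the shutdown price.
ATC = 512/Q + 24 - 8Q + Q^2. Setting dATC/dQ = −512/Q^2 − 8 + 2Q = 0 gives Q = 8 (since 2·8^3 − 8·8^2 = 512).
min ATC = 512/8 + 24 − 8·8 + 8^2 = $88. That is the break-even price.
For $8 ≤ P < $88 the firm produces at a loss; below $8 it shuts down.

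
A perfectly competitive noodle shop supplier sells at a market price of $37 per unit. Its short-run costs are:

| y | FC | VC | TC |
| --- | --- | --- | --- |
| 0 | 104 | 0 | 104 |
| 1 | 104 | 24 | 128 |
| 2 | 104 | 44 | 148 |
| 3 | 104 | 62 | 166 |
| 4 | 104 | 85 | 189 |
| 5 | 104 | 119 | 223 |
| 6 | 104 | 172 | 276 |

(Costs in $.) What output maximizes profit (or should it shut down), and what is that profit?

Compute π = P·y − TC at each output: y=0: -104; y=1: -91; y=2: -74; y=3: -55; y=4: -41; y=5: -38; y=6: -54.
Profit is maximized at y = 5. AVC there is 119/5 = $23.80 ≤ P, so producing beats shutting down (which would give -$104).

y = 5; profit = -$38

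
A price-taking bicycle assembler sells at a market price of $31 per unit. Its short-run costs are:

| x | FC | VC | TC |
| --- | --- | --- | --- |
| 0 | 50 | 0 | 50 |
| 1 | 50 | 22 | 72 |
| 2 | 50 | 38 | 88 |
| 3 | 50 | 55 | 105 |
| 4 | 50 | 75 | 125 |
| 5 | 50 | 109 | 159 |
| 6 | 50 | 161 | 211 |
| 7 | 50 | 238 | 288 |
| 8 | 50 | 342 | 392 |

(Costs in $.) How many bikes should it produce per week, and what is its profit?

x = 4; profit = -$1

Profit at each row (π = 31x − TC): x=0: -50; x=1: -41; x=2: -26; x=3: -12; x=4: -1; x=5: -4; x=6: -25; x=7: -71; x=8: -144.
Profit is maximized at x = 4. AVC there is 75/4 = $18.75 ≤ P, so producing beats shutting down (which would give -$50).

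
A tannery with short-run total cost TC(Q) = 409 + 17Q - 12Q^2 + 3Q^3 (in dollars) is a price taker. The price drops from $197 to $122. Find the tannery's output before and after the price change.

Output falls from 6 to 5

MC = 17 - 24Q + 9Q^2; the shutdown threshold is min AVC = $5 (at Q = 2).
At P = $197 ≥ min AVC, set P = MC on the rising branch: Q = 6.
At P = $122 ≥ min AVC, set P = MC: Q = 5. The firm stays open but cuts output.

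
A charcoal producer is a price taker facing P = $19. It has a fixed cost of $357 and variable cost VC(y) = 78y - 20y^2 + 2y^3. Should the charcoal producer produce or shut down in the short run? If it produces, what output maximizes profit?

Variable cost is VC = 78y - 20y^2 + 2y^3, so AVC = VC/y = 78 - 20y + 2y^2 and MC = dTC/dy = 78 - 40y + 6y^2.
The AVC parabola has its vertex at y = 20/4 = 5, where AVC = 78 - 20·5 + 2·5^2 = $28.
Since P = $19 < min AVC = $28, price fails to cover variable cost at any output.
Best response: produce nothing and absorb the $357 fixed cost.

Shut down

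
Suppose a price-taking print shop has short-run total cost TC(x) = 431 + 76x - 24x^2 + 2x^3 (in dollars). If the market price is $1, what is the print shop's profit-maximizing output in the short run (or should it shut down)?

Shut down

Variable cost is VC = 76x - 24x^2 + 2x^3, so AVC = VC/x = 76 - 24x + 2x^2 and MC = dTC/dx = 76 - 48x + 6x^2.
AVC hits its minimum where MC = AVC, at x = 6, giving min AVC = 76 - 24·6 + 2·6^2 = $4.
Since P = $1 < min AVC = $4, price fails to cover variable cost at any output.
The firm minimizes its loss by shutting down and losing only its fixed cost of $431.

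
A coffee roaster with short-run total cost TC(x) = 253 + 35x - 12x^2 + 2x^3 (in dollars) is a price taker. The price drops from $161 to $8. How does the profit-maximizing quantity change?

Output falls from 7 to 0 (the firm shuts down)

MC = 35 - 24x + 6x^2; the shutdown threshold is min AVC = $17 (at x = 3).
With P = $161 above the shutdown price, P = MC gives x = 7.
At P = $8 < min AVC = $17, price no longer covers variable cost at any output, so the firm shuts down: x = 0.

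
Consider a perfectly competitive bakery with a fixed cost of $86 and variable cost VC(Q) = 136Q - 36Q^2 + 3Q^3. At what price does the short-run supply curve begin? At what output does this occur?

The shutdown price is the minimum of AVC. VC = 136Q - 36Q^2 + 3Q^3, so AVC = 136 - 36Q + 3Q^2.
dAVC/dQ = -36 + 6Q = 0 gives Q = 6. min AVC = 136 - 36·6 + 3·6^2 = 28.
The firm shuts down for any P below $28.

$28 per unit, at Q = 6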